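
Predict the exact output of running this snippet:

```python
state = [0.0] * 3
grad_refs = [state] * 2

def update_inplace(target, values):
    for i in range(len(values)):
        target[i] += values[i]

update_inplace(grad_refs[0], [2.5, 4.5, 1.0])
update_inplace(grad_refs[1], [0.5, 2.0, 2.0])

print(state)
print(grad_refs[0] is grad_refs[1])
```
[3.0, 6.5, 3.0]
True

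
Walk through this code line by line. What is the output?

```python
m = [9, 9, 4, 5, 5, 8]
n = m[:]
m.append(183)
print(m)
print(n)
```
[9, 9, 4, 5, 5, 8, 183]
[9, 9, 4, 5, 5, 8]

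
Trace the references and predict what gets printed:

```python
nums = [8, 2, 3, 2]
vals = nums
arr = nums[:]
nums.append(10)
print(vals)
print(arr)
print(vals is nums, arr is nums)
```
[8, 2, 3, 2, 10]
[8, 2, 3, 2]
True False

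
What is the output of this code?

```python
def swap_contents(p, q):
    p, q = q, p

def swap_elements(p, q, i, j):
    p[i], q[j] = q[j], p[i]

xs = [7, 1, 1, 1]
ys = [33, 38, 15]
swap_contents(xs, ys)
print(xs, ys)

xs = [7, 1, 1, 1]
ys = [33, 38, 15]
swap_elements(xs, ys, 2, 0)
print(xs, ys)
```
[7, 1, 1, 1] [33, 38, 15]
[7, 1, 33, 1] [1, 38, 15]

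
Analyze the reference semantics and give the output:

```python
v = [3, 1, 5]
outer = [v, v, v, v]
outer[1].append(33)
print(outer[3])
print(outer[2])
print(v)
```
[3, 1, 5, 33]
[3, 1, 5, 33]
[3, 1, 5, 33]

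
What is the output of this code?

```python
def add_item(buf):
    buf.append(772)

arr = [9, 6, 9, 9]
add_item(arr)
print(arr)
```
[9, 6, 9, 9, 772]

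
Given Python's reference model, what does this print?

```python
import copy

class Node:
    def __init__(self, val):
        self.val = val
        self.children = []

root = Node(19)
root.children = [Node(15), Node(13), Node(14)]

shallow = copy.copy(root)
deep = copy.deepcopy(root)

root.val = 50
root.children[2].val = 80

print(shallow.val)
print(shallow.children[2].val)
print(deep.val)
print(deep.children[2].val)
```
19
80
19
14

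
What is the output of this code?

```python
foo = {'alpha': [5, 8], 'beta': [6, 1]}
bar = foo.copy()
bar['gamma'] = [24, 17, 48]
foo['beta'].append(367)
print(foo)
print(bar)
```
{'alpha': [5, 8], 'beta': [6, 1, 367]}
{'alpha': [5, 8], 'beta': [6, 1, 367], 'gamma': [24, 17, 48]}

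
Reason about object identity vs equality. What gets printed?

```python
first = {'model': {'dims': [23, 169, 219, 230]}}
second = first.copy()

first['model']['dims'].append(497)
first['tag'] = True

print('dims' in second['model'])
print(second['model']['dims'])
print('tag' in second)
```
True
[23, 169, 219, 230, 497]
False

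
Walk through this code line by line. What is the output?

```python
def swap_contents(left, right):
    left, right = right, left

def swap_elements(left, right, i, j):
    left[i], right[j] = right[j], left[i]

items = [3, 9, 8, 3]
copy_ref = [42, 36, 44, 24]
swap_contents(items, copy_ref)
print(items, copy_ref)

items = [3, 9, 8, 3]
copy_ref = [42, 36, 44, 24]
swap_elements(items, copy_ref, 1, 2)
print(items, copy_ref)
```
[3, 9, 8, 3] [42, 36, 44, 24]
[3, 44, 8, 3] [42, 36, 9, 24]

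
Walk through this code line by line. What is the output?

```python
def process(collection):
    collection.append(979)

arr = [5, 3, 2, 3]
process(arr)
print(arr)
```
[5, 3, 2, 3, 979]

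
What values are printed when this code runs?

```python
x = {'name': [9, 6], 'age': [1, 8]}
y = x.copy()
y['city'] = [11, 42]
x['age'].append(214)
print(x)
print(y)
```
{'name': [9, 6], 'age': [1, 8, 214]}
{'name': [9, 6], 'age': [1, 8, 214], 'city': [11, 42]}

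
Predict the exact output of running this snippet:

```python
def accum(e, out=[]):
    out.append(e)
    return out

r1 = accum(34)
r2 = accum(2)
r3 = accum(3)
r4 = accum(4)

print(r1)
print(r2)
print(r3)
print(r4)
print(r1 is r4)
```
[34, 2, 3, 4]
[34, 2, 3, 4]
[34, 2, 3, 4]
[34, 2, 3, 4]
True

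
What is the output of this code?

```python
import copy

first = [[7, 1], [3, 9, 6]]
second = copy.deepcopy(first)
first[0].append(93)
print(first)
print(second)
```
[[7, 1, 93], [3, 9, 6]]
[[7, 1], [3, 9, 6]]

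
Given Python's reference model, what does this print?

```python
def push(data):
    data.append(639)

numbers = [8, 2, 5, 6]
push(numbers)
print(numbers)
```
[8, 2, 5, 6, 639]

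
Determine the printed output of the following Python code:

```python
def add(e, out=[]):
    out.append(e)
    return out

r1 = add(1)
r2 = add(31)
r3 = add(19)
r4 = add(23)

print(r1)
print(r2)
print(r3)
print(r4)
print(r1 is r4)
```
[1, 31, 19, 23]
[1, 31, 19, 23]
[1, 31, 19, 23]
[1, 31, 19, 23]
True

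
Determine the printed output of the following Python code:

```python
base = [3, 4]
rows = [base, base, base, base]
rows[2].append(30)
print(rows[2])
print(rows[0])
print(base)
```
[3, 4, 30]
[3, 4, 30]
[3, 4, 30]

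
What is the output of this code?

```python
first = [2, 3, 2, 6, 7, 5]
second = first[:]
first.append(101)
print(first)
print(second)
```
[2, 3, 2, 6, 7, 5, 101]
[2, 3, 2, 6, 7, 5]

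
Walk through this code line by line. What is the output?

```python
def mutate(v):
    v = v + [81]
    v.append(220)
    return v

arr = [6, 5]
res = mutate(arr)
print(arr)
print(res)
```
[6, 5]
[6, 5, 81, 220]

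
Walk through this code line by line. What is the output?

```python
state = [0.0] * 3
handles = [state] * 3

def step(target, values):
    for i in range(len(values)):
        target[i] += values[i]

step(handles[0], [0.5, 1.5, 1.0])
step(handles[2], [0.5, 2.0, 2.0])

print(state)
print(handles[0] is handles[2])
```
[1.0, 3.5, 3.0]
True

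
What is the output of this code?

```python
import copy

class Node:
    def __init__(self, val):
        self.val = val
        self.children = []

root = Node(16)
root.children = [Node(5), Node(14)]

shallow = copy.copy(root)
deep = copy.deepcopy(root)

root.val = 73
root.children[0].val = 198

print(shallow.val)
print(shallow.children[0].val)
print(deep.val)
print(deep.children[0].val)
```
16
198
16
5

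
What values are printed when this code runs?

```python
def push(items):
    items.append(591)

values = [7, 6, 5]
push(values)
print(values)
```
[7, 6, 5, 591]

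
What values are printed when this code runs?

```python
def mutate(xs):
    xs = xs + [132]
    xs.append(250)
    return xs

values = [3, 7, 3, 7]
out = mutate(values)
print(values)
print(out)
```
[3, 7, 3, 7]
[3, 7, 3, 7, 132, 250]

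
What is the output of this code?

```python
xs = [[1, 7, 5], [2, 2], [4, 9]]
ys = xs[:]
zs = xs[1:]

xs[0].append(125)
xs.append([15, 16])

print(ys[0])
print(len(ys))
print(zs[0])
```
[1, 7, 5, 125]
3
[2, 2]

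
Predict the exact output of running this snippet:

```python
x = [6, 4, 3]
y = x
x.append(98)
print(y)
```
[6, 4, 3, 98]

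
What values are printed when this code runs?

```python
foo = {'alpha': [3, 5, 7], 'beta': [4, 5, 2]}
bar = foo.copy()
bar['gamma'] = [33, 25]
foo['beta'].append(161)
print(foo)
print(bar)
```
{'alpha': [3, 5, 7], 'beta': [4, 5, 2, 161]}
{'alpha': [3, 5, 7], 'beta': [4, 5, 2, 161], 'gamma': [33, 25]}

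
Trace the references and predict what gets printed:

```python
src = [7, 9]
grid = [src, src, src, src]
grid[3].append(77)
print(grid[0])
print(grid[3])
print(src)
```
[7, 9, 77]
[7, 9, 77]
[7, 9, 77]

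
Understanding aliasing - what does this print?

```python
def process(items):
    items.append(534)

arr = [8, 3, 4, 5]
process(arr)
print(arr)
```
[8, 3, 4, 5, 534]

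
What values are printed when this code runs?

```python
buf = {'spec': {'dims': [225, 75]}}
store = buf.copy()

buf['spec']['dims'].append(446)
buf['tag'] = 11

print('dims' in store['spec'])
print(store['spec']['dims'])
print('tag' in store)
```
True
[225, 75, 446]
False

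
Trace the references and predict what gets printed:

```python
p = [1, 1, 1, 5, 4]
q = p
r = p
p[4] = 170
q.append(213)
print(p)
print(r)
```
[1, 1, 1, 5, 170, 213]
[1, 1, 1, 5, 170, 213]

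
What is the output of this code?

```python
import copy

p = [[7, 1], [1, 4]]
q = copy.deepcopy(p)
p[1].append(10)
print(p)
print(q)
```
[[7, 1], [1, 4, 10]]
[[7, 1], [1, 4]]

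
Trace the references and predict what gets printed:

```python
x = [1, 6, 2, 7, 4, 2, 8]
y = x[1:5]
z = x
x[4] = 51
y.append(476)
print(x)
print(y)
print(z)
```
[1, 6, 2, 7, 51, 2, 8]
[6, 2, 7, 4, 476]
[1, 6, 2, 7, 51, 2, 8]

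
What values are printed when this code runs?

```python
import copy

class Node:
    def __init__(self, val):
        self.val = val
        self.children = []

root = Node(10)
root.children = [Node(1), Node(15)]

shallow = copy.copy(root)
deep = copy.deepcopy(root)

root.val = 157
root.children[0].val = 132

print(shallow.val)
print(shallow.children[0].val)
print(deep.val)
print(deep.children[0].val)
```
10
132
10
1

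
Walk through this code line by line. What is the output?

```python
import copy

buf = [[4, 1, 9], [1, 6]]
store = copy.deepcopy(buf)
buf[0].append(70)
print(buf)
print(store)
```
[[4, 1, 9, 70], [1, 6]]
[[4, 1, 9], [1, 6]]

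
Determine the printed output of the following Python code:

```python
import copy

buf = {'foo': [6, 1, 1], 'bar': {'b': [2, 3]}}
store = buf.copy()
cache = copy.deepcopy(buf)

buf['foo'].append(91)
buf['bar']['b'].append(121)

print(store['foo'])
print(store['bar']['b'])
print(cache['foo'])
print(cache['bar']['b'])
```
[6, 1, 1, 91]
[2, 3, 121]
[6, 1, 1]
[2, 3]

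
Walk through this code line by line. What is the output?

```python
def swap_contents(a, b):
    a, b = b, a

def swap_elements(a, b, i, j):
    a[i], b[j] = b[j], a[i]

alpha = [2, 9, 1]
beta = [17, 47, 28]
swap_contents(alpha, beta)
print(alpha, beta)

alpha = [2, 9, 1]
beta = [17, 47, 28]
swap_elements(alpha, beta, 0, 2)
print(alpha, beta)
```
[2, 9, 1] [17, 47, 28]
[28, 9, 1] [17, 47, 2]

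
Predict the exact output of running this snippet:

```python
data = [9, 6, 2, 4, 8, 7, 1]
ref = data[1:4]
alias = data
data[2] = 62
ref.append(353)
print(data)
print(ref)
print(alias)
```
[9, 6, 62, 4, 8, 7, 1]
[6, 2, 4, 353]
[9, 6, 62, 4, 8, 7, 1]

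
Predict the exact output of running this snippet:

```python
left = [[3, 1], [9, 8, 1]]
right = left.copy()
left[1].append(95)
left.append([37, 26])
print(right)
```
[[3, 1], [9, 8, 1, 95]]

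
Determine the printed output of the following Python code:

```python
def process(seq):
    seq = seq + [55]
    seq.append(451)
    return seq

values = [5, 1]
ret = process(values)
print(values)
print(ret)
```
[5, 1]
[5, 1, 55, 451]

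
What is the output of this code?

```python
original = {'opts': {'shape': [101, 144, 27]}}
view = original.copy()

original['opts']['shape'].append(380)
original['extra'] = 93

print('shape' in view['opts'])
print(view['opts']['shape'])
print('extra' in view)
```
True
[101, 144, 27, 380]
False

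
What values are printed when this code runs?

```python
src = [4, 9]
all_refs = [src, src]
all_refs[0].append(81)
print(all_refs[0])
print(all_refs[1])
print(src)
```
[4, 9, 81]
[4, 9, 81]
[4, 9, 81]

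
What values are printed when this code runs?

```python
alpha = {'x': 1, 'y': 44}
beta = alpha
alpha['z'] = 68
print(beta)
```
{'x': 1, 'y': 44, 'z': 68}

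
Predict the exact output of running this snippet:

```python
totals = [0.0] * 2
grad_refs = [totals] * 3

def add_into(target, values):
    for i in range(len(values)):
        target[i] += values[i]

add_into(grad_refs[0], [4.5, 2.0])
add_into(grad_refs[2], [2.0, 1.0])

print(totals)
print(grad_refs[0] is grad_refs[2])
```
[6.5, 3.0]
True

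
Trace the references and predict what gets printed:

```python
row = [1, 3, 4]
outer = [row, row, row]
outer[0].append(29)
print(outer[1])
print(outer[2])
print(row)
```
[1, 3, 4, 29]
[1, 3, 4, 29]
[1, 3, 4, 29]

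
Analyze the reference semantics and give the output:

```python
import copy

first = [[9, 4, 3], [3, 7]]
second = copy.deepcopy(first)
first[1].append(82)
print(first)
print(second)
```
[[9, 4, 3], [3, 7, 82]]
[[9, 4, 3], [3, 7]]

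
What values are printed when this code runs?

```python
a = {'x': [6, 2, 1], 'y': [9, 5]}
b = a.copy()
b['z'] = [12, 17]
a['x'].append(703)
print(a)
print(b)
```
{'x': [6, 2, 1, 703], 'y': [9, 5]}
{'x': [6, 2, 1, 703], 'y': [9, 5], 'z': [12, 17]}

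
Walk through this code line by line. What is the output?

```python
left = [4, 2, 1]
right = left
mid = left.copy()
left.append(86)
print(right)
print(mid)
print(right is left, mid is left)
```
[4, 2, 1, 86]
[4, 2, 1]
True False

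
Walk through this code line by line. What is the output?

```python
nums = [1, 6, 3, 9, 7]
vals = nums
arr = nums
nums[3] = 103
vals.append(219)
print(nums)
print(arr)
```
[1, 6, 3, 103, 7, 219]
[1, 6, 3, 103, 7, 219]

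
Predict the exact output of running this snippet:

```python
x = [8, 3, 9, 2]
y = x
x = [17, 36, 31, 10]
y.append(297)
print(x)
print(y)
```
[17, 36, 31, 10]
[8, 3, 9, 2, 297]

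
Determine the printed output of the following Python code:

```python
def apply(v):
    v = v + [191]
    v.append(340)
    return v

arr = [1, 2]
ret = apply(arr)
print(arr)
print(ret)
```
[1, 2]
[1, 2, 191, 340]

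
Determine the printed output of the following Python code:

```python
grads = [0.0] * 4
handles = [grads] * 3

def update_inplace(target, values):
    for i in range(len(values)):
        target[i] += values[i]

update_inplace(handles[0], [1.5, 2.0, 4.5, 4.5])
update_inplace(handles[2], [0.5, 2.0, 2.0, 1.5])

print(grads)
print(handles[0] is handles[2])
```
[2.0, 4.0, 6.5, 6.0]
True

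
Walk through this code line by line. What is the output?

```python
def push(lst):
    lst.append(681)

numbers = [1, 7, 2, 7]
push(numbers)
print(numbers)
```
[1, 7, 2, 7, 681]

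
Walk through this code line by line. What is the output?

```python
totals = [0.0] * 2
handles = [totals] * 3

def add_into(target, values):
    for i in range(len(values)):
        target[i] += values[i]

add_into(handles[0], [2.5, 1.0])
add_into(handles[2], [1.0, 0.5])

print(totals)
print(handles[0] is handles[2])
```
[3.5, 1.5]
True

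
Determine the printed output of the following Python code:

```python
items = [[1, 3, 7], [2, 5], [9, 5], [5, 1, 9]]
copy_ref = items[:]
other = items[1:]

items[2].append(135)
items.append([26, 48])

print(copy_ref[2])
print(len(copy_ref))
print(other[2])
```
[9, 5, 135]
4
[5, 1, 9]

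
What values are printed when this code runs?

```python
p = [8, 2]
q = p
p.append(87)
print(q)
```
[8, 2, 87]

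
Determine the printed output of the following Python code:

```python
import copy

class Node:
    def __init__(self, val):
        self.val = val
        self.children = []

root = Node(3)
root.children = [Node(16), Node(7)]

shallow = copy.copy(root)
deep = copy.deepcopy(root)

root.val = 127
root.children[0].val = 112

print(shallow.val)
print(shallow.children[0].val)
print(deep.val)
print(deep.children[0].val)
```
3
112
3
16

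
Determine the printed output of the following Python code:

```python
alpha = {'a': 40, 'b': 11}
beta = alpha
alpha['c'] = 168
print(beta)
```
{'a': 40, 'b': 11, 'c': 168}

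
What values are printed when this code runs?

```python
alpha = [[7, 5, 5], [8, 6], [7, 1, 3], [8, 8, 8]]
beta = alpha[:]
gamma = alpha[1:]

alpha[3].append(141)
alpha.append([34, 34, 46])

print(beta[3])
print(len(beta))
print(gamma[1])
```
[8, 8, 8, 141]
4
[7, 1, 3]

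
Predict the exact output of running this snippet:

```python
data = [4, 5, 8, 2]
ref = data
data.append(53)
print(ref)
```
[4, 5, 8, 2, 53]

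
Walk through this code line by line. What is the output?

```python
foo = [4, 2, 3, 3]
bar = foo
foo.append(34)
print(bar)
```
[4, 2, 3, 3, 34]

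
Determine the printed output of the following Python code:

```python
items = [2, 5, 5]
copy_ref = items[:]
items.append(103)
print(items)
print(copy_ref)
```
[2, 5, 5, 103]
[2, 5, 5]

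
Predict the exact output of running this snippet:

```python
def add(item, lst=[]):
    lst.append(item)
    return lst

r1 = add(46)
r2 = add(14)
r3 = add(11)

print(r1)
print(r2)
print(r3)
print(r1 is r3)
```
[46, 14, 11]
[46, 14, 11]
[46, 14, 11]
True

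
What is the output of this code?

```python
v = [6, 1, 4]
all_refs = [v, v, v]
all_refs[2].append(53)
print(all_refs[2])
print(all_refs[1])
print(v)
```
[6, 1, 4, 53]
[6, 1, 4, 53]
[6, 1, 4, 53]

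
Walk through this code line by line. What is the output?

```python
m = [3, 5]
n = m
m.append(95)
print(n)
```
[3, 5, 95]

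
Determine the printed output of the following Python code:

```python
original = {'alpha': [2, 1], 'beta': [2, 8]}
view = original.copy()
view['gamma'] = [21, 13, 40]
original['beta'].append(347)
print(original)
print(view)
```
{'alpha': [2, 1], 'beta': [2, 8, 347]}
{'alpha': [2, 1], 'beta': [2, 8, 347], 'gamma': [21, 13, 40]}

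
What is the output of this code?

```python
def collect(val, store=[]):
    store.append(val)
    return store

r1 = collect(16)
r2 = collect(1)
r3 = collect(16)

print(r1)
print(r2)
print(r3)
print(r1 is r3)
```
[16, 1, 16]
[16, 1, 16]
[16, 1, 16]
True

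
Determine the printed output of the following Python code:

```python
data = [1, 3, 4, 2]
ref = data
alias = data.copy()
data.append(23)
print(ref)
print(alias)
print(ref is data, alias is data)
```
[1, 3, 4, 2, 23]
[1, 3, 4, 2]
True False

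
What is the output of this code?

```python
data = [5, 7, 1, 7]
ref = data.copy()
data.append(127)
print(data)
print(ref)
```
[5, 7, 1, 7, 127]
[5, 7, 1, 7]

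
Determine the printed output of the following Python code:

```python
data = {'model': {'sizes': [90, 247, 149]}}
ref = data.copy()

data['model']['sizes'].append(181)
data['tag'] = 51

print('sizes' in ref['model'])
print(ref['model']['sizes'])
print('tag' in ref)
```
True
[90, 247, 149, 181]
False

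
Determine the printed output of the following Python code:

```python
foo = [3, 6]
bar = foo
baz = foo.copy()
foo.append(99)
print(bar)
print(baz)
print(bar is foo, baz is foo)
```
[3, 6, 99]
[3, 6]
True False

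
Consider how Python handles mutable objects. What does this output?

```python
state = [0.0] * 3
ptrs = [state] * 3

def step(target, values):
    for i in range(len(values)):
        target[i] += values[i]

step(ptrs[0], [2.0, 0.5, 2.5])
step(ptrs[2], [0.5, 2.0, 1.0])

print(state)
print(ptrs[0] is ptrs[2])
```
[2.5, 2.5, 3.5]
True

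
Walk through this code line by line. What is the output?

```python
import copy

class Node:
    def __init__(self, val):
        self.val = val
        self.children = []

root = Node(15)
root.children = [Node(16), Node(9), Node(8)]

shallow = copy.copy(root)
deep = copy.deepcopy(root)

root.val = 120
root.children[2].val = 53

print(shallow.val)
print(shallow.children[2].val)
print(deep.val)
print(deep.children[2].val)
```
15
53
15
8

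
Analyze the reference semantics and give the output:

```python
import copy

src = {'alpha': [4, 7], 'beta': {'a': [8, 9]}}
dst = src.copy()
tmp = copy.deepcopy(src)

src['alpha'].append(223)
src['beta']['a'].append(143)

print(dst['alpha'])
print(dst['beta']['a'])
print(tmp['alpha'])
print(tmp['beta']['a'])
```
[4, 7, 223]
[8, 9, 143]
[4, 7]
[8, 9]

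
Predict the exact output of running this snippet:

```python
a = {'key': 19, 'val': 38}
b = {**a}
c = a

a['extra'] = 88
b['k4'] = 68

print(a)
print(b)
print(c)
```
{'key': 19, 'val': 38, 'extra': 88}
{'key': 19, 'val': 38, 'k4': 68}
{'key': 19, 'val': 38, 'extra': 88}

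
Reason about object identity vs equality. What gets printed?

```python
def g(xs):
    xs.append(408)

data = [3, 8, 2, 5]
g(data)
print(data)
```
[3, 8, 2, 5, 408]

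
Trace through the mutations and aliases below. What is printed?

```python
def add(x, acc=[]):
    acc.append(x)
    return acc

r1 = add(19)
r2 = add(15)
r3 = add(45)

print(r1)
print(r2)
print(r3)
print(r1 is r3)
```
[19, 15, 45]
[19, 15, 45]
[19, 15, 45]
True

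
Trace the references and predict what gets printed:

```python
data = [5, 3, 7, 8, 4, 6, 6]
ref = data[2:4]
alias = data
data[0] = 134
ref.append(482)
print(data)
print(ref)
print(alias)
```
[134, 3, 7, 8, 4, 6, 6]
[7, 8, 482]
[134, 3, 7, 8, 4, 6, 6]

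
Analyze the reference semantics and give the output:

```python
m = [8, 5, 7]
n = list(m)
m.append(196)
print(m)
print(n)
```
[8, 5, 7, 196]
[8, 5, 7]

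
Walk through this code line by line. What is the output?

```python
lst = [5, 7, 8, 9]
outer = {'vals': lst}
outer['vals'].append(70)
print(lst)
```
[5, 7, 8, 9, 70]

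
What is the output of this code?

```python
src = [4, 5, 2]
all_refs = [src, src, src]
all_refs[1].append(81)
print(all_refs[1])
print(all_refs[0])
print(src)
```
[4, 5, 2, 81]
[4, 5, 2, 81]
[4, 5, 2, 81]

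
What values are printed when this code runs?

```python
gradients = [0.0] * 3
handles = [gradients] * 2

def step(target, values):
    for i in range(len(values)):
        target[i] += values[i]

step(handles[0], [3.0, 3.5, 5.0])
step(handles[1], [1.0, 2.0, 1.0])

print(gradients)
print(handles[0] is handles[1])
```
[4.0, 5.5, 6.0]
True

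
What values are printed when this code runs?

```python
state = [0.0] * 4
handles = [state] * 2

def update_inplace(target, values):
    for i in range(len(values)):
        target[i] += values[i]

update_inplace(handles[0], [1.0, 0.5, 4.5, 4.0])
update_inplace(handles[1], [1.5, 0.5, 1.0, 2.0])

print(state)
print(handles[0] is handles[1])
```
[2.5, 1.0, 5.5, 6.0]
True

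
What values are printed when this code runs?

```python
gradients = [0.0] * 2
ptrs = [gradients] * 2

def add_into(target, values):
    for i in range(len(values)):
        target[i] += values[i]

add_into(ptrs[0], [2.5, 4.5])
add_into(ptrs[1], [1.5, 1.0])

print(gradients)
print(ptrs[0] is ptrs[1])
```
[4.0, 5.5]
True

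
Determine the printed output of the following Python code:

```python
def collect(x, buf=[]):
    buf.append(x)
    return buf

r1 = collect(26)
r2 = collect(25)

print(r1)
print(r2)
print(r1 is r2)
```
[26, 25]
[26, 25]
True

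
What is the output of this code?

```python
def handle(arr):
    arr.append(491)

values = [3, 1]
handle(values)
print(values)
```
[3, 1, 491]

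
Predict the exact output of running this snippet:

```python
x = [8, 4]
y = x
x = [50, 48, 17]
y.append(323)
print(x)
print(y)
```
[50, 48, 17]
[8, 4, 323]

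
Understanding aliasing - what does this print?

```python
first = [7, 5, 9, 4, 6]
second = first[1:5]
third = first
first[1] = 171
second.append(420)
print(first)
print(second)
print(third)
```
[7, 171, 9, 4, 6]
[5, 9, 4, 6, 420]
[7, 171, 9, 4, 6]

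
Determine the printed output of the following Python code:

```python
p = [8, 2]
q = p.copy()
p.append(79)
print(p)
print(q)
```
[8, 2, 79]
[8, 2]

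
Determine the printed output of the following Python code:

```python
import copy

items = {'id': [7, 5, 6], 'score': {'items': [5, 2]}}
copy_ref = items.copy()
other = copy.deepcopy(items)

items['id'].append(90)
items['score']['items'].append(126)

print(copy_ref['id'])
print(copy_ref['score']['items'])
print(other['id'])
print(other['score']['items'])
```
[7, 5, 6, 90]
[5, 2, 126]
[7, 5, 6]
[5, 2]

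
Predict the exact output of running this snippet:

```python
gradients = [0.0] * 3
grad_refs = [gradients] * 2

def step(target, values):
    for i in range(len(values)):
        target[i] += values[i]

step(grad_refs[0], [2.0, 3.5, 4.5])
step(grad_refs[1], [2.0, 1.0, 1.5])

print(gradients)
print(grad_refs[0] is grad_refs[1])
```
[4.0, 4.5, 6.0]
True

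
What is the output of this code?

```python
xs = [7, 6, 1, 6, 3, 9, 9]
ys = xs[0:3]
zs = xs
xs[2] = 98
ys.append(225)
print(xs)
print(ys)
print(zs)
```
[7, 6, 98, 6, 3, 9, 9]
[7, 6, 1, 225]
[7, 6, 98, 6, 3, 9, 9]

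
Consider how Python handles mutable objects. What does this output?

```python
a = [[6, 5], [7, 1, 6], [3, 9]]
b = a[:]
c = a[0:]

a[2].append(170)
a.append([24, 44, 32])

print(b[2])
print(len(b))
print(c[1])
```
[3, 9, 170]
3
[7, 1, 6]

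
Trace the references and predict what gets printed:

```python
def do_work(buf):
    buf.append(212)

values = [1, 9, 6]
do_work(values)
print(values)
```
[1, 9, 6, 212]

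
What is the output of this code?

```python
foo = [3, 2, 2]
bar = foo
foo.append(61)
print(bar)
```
[3, 2, 2, 61]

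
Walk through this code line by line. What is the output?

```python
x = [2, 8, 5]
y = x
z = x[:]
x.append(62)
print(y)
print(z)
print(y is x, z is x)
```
[2, 8, 5, 62]
[2, 8, 5]
True False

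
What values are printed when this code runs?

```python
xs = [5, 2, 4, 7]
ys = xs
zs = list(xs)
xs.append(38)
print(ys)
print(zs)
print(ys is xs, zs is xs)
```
[5, 2, 4, 7, 38]
[5, 2, 4, 7]
True False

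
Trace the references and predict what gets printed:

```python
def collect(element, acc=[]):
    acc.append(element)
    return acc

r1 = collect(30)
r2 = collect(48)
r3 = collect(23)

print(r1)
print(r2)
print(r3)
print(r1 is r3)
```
[30, 48, 23]
[30, 48, 23]
[30, 48, 23]
True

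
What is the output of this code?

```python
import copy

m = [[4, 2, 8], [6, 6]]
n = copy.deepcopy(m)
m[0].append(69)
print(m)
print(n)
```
[[4, 2, 8, 69], [6, 6]]
[[4, 2, 8], [6, 6]]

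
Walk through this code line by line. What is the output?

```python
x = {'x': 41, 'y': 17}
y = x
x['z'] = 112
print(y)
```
{'x': 41, 'y': 17, 'z': 112}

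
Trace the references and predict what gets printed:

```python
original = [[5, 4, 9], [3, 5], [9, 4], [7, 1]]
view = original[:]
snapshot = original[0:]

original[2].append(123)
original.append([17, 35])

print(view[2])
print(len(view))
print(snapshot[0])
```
[9, 4, 123]
4
[5, 4, 9]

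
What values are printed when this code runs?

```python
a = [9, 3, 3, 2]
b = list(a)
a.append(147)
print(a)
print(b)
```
[9, 3, 3, 2, 147]
[9, 3, 3, 2]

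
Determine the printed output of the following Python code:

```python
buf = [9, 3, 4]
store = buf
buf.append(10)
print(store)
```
[9, 3, 4, 10]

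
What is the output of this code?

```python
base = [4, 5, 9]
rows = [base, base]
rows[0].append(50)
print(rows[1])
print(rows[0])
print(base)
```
[4, 5, 9, 50]
[4, 5, 9, 50]
[4, 5, 9, 50]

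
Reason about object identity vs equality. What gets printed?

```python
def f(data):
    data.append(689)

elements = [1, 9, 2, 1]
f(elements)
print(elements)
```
[1, 9, 2, 1, 689]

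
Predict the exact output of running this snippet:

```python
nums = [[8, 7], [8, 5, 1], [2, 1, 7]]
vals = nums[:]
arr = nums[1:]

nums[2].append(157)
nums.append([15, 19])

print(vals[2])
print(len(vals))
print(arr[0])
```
[2, 1, 7, 157]
3
[8, 5, 1]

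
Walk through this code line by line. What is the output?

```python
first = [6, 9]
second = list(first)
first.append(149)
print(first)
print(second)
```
[6, 9, 149]
[6, 9]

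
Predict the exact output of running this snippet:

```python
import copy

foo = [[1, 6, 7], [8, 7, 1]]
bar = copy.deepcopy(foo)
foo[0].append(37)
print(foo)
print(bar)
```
[[1, 6, 7, 37], [8, 7, 1]]
[[1, 6, 7], [8, 7, 1]]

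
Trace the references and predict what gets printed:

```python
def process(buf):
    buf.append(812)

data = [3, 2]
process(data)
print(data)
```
[3, 2, 812]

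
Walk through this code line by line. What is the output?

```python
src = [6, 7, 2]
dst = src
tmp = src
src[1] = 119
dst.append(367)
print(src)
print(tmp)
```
[6, 119, 2, 367]
[6, 119, 2, 367]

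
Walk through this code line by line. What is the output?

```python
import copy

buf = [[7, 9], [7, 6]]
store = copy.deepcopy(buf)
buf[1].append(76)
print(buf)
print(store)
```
[[7, 9], [7, 6, 76]]
[[7, 9], [7, 6]]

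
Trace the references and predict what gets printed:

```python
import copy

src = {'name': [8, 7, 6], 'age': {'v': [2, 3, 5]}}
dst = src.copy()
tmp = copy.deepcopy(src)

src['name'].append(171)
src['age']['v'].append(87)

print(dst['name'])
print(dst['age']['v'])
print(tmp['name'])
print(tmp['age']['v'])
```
[8, 7, 6, 171]
[2, 3, 5, 87]
[8, 7, 6]
[2, 3, 5]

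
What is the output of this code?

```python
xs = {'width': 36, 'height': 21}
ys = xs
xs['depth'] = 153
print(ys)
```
{'width': 36, 'height': 21, 'depth': 153}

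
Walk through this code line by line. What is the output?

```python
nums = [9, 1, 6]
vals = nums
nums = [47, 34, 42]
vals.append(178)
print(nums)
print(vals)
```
[47, 34, 42]
[9, 1, 6, 178]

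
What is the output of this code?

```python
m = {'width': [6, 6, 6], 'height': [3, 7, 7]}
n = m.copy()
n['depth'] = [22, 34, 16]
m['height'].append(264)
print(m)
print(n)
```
{'width': [6, 6, 6], 'height': [3, 7, 7, 264]}
{'width': [6, 6, 6], 'height': [3, 7, 7, 264], 'depth': [22, 34, 16]}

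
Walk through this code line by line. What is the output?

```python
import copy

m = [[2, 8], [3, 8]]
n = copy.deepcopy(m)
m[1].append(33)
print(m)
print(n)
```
[[2, 8], [3, 8, 33]]
[[2, 8], [3, 8]]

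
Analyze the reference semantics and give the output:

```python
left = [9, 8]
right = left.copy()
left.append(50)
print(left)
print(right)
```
[9, 8, 50]
[9, 8]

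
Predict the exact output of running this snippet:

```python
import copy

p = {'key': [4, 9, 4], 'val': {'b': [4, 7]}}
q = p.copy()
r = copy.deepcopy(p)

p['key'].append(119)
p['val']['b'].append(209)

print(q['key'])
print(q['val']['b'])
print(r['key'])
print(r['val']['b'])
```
[4, 9, 4, 119]
[4, 7, 209]
[4, 9, 4]
[4, 7]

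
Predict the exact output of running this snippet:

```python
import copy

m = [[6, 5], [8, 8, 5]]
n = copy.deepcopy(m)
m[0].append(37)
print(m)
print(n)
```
[[6, 5, 37], [8, 8, 5]]
[[6, 5], [8, 8, 5]]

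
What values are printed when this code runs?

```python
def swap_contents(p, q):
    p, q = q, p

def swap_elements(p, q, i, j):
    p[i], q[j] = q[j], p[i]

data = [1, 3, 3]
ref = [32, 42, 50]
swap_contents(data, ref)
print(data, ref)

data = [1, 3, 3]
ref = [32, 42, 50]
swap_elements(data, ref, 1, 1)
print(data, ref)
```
[1, 3, 3] [32, 42, 50]
[1, 42, 3] [32, 3, 50]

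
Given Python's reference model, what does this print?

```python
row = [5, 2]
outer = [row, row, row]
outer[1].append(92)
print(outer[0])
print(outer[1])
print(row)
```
[5, 2, 92]
[5, 2, 92]
[5, 2, 92]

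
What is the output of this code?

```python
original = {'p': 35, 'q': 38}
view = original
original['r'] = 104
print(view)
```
{'p': 35, 'q': 38, 'r': 104}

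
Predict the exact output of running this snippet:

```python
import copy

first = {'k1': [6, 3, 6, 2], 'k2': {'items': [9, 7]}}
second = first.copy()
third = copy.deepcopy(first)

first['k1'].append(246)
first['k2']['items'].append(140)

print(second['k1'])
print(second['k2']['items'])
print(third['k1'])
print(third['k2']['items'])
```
[6, 3, 6, 2, 246]
[9, 7, 140]
[6, 3, 6, 2]
[9, 7]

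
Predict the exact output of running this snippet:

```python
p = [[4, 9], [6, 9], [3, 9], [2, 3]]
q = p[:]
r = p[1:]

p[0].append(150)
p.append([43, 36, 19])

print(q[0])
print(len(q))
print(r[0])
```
[4, 9, 150]
4
[6, 9]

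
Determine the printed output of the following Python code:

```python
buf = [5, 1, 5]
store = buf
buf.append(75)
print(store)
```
[5, 1, 5, 75]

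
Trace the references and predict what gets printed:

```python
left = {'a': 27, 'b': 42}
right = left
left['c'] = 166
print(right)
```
{'a': 27, 'b': 42, 'c': 166}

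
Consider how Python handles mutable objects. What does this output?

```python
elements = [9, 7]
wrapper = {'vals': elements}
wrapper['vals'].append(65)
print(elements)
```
[9, 7, 65]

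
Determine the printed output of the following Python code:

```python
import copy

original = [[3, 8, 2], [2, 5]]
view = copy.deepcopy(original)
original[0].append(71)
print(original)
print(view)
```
[[3, 8, 2, 71], [2, 5]]
[[3, 8, 2], [2, 5]]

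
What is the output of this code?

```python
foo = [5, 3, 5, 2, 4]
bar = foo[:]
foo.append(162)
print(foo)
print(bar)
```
[5, 3, 5, 2, 4, 162]
[5, 3, 5, 2, 4]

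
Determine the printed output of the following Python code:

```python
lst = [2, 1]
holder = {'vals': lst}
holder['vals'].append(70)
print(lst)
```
[2, 1, 70]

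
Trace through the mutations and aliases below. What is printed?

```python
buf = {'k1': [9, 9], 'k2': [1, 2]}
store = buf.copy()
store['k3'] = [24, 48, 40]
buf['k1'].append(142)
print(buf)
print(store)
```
{'k1': [9, 9, 142], 'k2': [1, 2]}
{'k1': [9, 9, 142], 'k2': [1, 2], 'k3': [24, 48, 40]}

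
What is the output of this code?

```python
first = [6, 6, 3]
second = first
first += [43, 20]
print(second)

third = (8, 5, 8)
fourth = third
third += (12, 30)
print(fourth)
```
[6, 6, 3, 43, 20]
(8, 5, 8)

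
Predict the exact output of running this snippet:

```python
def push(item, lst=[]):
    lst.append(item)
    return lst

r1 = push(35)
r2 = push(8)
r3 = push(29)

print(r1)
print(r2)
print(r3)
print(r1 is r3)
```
[35, 8, 29]
[35, 8, 29]
[35, 8, 29]
True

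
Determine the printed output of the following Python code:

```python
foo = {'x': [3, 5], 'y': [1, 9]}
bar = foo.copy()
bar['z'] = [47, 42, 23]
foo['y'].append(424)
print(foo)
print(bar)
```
{'x': [3, 5], 'y': [1, 9, 424]}
{'x': [3, 5], 'y': [1, 9, 424], 'z': [47, 42, 23]}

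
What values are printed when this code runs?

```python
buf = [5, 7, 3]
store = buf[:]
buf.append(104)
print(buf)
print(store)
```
[5, 7, 3, 104]
[5, 7, 3]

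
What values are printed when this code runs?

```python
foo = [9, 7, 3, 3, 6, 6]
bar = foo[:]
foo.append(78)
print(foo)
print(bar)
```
[9, 7, 3, 3, 6, 6, 78]
[9, 7, 3, 3, 6, 6]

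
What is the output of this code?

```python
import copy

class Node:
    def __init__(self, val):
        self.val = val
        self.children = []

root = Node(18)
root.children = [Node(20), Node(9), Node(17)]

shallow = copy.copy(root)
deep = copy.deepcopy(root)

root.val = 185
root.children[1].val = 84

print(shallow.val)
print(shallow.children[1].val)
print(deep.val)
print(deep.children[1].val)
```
18
84
18
9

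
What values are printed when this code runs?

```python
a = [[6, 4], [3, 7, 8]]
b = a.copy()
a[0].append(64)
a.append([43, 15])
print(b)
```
[[6, 4, 64], [3, 7, 8]]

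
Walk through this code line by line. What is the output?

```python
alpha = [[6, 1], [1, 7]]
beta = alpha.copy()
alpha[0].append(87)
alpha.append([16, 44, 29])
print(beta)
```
[[6, 1, 87], [1, 7]]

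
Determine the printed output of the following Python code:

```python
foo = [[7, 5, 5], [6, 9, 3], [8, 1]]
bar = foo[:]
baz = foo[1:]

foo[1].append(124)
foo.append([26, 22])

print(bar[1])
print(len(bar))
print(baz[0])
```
[6, 9, 3, 124]
3
[6, 9, 3, 124]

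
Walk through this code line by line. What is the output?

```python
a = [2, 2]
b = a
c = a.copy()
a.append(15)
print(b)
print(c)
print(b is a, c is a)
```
[2, 2, 15]
[2, 2]
True False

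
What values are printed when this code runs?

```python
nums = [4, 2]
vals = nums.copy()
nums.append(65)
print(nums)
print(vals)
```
[4, 2, 65]
[4, 2]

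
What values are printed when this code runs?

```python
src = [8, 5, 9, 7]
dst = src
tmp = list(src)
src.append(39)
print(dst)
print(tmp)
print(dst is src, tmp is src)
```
[8, 5, 9, 7, 39]
[8, 5, 9, 7]
True False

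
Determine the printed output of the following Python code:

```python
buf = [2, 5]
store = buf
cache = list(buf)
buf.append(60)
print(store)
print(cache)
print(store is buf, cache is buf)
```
[2, 5, 60]
[2, 5]
True False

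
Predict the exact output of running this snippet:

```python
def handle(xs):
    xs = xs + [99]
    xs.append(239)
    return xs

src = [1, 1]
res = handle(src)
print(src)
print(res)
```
[1, 1]
[1, 1, 99, 239]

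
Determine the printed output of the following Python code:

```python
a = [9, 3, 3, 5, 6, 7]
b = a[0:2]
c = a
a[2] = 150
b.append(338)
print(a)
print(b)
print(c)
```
[9, 3, 150, 5, 6, 7]
[9, 3, 338]
[9, 3, 150, 5, 6, 7]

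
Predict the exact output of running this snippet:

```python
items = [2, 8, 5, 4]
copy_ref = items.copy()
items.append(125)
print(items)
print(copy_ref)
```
[2, 8, 5, 4, 125]
[2, 8, 5, 4]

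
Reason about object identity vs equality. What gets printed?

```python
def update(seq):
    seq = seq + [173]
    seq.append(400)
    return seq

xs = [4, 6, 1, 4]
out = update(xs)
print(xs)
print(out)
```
[4, 6, 1, 4]
[4, 6, 1, 4, 173, 400]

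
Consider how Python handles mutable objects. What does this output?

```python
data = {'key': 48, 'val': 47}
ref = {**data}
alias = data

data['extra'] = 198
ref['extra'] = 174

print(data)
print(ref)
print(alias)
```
{'key': 48, 'val': 47, 'extra': 198}
{'key': 48, 'val': 47, 'extra': 174}
{'key': 48, 'val': 47, 'extra': 198}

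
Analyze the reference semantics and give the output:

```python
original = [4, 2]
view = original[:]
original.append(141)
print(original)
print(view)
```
[4, 2, 141]
[4, 2]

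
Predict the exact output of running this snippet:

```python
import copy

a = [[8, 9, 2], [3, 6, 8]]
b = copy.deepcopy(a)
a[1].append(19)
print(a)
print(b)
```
[[8, 9, 2], [3, 6, 8, 19]]
[[8, 9, 2], [3, 6, 8]]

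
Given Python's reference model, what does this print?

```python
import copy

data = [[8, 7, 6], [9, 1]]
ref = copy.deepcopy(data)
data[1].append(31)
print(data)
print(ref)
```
[[8, 7, 6], [9, 1, 31]]
[[8, 7, 6], [9, 1]]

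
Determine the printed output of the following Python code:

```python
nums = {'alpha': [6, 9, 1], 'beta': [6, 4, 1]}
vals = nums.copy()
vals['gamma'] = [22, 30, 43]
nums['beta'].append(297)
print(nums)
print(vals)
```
{'alpha': [6, 9, 1], 'beta': [6, 4, 1, 297]}
{'alpha': [6, 9, 1], 'beta': [6, 4, 1, 297], 'gamma': [22, 30, 43]}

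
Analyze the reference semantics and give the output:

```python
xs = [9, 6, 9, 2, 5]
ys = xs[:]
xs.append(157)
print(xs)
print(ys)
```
[9, 6, 9, 2, 5, 157]
[9, 6, 9, 2, 5]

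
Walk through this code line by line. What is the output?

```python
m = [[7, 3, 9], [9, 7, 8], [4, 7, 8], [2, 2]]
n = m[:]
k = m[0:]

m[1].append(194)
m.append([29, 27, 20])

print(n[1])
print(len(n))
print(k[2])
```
[9, 7, 8, 194]
4
[4, 7, 8]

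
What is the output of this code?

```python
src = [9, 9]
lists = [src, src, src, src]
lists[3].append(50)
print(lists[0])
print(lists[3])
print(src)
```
[9, 9, 50]
[9, 9, 50]
[9, 9, 50]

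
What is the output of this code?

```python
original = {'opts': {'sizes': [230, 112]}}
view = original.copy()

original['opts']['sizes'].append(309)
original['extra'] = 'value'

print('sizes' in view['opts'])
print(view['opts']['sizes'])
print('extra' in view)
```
True
[230, 112, 309]
False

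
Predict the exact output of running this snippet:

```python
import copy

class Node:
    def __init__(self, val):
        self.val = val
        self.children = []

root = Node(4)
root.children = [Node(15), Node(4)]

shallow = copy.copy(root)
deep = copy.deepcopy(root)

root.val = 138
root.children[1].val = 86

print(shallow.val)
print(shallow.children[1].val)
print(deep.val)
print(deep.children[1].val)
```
4
86
4
4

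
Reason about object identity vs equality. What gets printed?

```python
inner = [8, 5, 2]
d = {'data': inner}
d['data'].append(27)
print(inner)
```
[8, 5, 2, 27]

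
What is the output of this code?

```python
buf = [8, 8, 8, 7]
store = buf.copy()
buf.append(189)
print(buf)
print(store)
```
[8, 8, 8, 7, 189]
[8, 8, 8, 7]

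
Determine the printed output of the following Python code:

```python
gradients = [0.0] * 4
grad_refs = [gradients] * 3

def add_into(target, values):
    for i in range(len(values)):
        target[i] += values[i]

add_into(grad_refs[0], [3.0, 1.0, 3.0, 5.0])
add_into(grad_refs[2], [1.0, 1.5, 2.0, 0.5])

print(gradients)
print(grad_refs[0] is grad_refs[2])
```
[4.0, 2.5, 5.0, 5.5]
True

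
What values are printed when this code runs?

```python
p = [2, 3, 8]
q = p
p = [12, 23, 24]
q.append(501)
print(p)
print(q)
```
[12, 23, 24]
[2, 3, 8, 501]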